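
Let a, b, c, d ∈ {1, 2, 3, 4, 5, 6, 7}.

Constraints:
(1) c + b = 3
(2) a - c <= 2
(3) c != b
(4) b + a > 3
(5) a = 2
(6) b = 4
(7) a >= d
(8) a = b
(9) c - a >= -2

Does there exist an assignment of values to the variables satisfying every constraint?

Constraint 5 fixes a = 2 and constraint 6 fixes b = 4, but constraint 8 requires a = b. Since 2 ≠ 4, contradiction.

Unsatisfiable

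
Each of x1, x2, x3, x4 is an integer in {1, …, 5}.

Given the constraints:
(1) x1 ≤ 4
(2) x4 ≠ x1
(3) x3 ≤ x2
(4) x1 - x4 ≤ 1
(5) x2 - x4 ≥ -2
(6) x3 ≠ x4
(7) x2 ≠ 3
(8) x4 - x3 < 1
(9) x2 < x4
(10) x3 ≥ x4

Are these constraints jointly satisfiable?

Unsatisfiable

Constraints 3, 9, and 10 give x2 < x4, x4 ≤ x3, x3 ≤ x2. Chaining: x2 < x4 ≤ x3 ≤ x2, which forces x2 < x2 — impossible.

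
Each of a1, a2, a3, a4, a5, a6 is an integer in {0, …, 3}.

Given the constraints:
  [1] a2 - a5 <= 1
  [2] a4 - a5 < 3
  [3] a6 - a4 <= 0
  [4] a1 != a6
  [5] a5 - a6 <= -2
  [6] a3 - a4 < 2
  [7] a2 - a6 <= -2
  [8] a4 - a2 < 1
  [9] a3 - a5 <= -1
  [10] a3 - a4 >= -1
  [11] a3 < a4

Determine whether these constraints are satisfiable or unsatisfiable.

Unsatisfiable

Constraints 3, 5, 9, and 10 give a6 − a5 ≥ 2, a5 − a3 ≥ 1, a3 − a4 ≥ -1, a4 − a6 ≥ 0.
Adding all 4 inequalities: the left sides telescope to 0, and the right sides sum to 2 + 1 + (-1) + 0 = 2. So 0 ≥ 2, which is false.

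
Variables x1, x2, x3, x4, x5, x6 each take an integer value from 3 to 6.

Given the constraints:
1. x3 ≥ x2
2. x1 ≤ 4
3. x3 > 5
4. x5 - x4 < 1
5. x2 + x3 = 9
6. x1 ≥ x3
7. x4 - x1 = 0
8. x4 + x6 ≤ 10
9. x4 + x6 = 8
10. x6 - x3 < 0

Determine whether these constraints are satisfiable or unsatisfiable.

From constraint 3: x3 ≥ 6. From constraints 2 and 6: x3 ≤ x1 and x1 ≤ 4, so x3 ≤ 4. But 4 < 6, so no value of x3 works.

Unsatisfiable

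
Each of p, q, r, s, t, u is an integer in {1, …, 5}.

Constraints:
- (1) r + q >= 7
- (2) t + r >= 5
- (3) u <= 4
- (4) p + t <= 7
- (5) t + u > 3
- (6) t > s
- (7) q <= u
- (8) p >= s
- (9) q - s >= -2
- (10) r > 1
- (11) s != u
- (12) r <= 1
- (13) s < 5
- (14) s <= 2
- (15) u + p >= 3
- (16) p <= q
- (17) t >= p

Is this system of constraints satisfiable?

Unsatisfiable

From constraint 12: r ≤ 1. From constraints 3 and 7: q ≤ u ≤ 4. Hence r + q ≤ 5. But constraint 1 requires r + q ≥ 7, and 7 > 5. Contradiction.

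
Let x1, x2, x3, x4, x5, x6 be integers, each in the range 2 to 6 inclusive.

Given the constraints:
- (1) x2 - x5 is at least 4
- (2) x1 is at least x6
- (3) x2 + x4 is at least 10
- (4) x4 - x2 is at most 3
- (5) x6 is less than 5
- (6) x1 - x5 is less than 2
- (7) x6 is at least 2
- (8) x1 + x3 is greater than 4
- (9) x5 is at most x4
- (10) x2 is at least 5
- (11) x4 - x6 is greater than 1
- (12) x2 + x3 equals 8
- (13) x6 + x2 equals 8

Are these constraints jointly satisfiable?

Satisfiable

Setting (x1, x2, x3, x4, x5, x6) = (3, 6, 2, 6, 2, 2) satisfies everything: constraint 1: x2 - x5 = 4; constraint 3: x2 + x4 = 12; constraint 4: x4 - x2 = 0, and the others follow.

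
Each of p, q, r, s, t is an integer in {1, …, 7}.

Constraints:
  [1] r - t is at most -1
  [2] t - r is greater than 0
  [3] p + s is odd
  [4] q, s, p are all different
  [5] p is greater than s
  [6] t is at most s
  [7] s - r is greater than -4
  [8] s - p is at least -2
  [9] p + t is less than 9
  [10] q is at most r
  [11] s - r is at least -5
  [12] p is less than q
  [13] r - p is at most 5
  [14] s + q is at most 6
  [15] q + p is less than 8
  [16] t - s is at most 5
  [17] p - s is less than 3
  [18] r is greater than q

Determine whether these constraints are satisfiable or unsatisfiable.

Constraints 2, 5, 6, 12, and 18 give r < t, t ≤ s, s < p, p < q, q < r. Chaining: r < t ≤ s < p < q < r, which forces r < r — impossible.

Unsatisfiable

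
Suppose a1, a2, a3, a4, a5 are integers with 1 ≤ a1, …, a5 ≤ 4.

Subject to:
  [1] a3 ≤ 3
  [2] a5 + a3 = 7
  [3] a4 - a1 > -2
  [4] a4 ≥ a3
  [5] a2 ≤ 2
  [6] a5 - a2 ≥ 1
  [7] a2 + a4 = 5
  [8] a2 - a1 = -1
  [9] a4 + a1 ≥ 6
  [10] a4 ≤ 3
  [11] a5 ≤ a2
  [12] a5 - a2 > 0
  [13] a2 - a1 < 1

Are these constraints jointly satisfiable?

From constraints 5 and 11: a5 ≤ a2 ≤ 2. From constraints 4 and 10: a3 ≤ a4 ≤ 3. Hence a5 + a3 ≤ 5. But constraint 2 requires a5 + a3 = 7, and 7 > 5. Contradiction.

Unsatisfiable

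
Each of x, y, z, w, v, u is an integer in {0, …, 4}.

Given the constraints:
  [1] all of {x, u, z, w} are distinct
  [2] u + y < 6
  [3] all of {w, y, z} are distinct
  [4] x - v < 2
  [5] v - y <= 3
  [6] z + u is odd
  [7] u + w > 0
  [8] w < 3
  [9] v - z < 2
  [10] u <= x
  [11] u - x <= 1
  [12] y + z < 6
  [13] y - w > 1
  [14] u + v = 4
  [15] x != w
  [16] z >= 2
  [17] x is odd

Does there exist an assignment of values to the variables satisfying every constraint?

Satisfiable

One satisfying assignment is x = 3, y = 3, z = 2, w = 0, v = 3, u = 1.
For the less obvious constraints — constraint 2: u + y = 4; constraint 4: x - v = 0; constraint 5: v - y = 0 — and the others hold by inspection.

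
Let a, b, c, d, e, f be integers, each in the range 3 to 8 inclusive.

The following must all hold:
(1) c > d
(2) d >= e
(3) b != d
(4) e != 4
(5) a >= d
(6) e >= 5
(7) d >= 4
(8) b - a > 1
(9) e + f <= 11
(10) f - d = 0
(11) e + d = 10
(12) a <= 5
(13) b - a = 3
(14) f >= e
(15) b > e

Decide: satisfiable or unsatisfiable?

Setting (a, b, c, d, e, f) = (5, 8, 8, 5, 5, 5) satisfies everything: constraint 8: b - a = 3; constraint 9: e + f = 10; constraint 10: f - d = 0, and the others follow.

Satisfiable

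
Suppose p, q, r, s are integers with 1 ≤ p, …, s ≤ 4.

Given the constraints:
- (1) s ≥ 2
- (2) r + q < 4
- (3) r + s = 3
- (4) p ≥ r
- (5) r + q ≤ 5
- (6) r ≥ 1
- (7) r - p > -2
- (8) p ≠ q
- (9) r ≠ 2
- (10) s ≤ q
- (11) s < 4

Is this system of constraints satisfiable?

The assignment p = 1, q = 2, r = 1, s = 2 works:
  constraint 2 holds since r + q = 3.
  constraint 3 holds since r + s = 3.
  constraint 5 holds since r + q = 3.
The rest check out directly.

Satisfiable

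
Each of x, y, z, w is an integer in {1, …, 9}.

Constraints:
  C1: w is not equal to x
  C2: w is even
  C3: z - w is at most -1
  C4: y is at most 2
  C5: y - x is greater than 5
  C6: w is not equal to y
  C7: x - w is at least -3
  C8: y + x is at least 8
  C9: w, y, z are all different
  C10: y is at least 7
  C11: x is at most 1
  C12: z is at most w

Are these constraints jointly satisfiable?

Unsatisfiable

From constraint 10: y ≥ 7. From constraint 4: y ≤ 2. But 2 < 7, so no value of y works.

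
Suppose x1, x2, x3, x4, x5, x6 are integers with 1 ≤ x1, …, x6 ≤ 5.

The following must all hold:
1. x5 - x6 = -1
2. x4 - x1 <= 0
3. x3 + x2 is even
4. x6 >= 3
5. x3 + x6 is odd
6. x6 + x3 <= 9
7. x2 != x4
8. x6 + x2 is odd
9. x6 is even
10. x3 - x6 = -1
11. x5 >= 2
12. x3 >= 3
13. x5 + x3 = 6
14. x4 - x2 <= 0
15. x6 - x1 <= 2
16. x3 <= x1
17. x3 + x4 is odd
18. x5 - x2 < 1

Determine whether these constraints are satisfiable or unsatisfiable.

Satisfiable

Setting (x1, x2, x3, x4, x5, x6) = (5, 3, 3, 2, 3, 4) satisfies everything: constraint 1: x5 - x6 = -1; constraint 2: x4 - x1 = -3; constraint 6: x6 + x3 = 7, and the others follow.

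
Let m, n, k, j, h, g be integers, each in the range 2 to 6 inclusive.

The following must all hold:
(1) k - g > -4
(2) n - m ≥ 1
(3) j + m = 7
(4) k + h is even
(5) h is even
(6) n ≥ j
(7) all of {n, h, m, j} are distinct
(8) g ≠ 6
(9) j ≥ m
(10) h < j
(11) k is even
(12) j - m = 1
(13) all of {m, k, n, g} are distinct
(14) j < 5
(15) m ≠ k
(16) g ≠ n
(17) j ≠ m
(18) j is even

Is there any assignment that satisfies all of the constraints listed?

Satisfiable

The assignment m = 3, n = 6, k = 2, j = 4, h = 2, g = 4 works:
  constraint 1 holds since k - g = -2.
  constraint 2 holds since n - m = 3.
  constraint 3 holds since j + m = 7.
The rest check out directly.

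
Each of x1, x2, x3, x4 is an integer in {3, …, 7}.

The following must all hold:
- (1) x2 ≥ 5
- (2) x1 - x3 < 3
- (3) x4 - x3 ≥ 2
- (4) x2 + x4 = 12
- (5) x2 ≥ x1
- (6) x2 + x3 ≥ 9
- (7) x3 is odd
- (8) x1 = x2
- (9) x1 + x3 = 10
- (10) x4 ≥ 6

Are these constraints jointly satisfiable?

Satisfiable

Try x1 = 5, x2 = 5, x3 = 5, x4 = 7.
Check constraint 2: x1 - x3 = 0; constraint 3: x4 - x3 = 2. The remaining constraints are straightforward to verify.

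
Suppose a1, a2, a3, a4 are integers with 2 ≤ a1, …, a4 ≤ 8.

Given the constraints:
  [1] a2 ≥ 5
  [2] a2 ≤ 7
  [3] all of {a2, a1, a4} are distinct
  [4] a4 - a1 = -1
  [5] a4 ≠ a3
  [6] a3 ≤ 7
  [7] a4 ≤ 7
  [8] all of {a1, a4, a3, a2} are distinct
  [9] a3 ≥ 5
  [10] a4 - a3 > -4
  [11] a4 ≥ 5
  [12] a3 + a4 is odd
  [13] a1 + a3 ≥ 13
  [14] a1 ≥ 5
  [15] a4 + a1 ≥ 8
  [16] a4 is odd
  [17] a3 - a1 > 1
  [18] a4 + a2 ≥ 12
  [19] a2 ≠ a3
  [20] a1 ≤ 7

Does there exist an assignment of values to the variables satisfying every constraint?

Constraints 1, 2, 6, 7, 9, 11, 14, and 20 confine each of a1, a4, a3, a2 to the 3 values {5, …, 7}.
Constraint 8 requires all 4 of them to be distinct, but only 3 values are available — impossible by the pigeonhole principle.

Unsatisfiable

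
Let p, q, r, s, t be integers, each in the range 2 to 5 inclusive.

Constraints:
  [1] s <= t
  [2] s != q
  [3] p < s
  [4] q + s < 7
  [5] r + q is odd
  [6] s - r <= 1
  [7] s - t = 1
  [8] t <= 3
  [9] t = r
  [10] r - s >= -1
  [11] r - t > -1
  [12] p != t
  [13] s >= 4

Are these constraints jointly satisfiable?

Unsatisfiable

From constraints 1 and 13: t ≥ s and s ≥ 4, so t ≥ 4. From constraint 8: t ≤ 3. But 3 < 4, so no value of t works.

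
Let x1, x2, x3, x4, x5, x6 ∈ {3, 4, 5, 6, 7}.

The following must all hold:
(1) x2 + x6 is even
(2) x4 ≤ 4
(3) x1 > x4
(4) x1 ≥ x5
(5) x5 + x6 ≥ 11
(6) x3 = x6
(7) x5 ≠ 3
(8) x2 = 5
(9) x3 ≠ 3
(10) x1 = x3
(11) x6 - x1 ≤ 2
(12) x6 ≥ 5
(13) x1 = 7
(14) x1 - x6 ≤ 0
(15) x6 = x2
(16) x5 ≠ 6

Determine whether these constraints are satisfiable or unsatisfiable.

Unsatisfiable

Constraint 13 fixes x1 = 7 and constraint 8 fixes x2 = 5. Constraints 6, 10, and 15 give x1 = x3 = x6 = x2, so x1 = x2. But 7 ≠ 5 — contradiction.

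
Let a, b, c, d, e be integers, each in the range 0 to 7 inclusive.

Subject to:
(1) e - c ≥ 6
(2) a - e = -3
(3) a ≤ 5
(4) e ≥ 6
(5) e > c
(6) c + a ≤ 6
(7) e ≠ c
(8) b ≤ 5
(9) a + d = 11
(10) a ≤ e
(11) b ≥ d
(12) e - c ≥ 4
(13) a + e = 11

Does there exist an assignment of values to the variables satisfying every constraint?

From constraint 3: a ≤ 5. From constraints 8 and 11: d ≤ b ≤ 5. Hence a + d ≤ 10. But constraint 9 requires a + d = 11, and 11 > 10. Contradiction.

Unsatisfiable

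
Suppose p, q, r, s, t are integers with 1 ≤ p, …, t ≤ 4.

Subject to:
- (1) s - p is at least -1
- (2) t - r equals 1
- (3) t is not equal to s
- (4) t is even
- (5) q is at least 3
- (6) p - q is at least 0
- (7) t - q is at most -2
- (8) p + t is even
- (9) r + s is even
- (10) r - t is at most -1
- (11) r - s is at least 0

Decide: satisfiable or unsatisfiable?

Unsatisfiable

Constraints 1, 6, 7, 10, and 11 give p − q ≥ 0, q − t ≥ 2, t − r ≥ 1, r − s ≥ 0, s − p ≥ -1.
Adding all 5 inequalities: the left sides telescope to 0, and the right sides sum to 0 + 2 + 1 + 0 + (-1) = 2. So 0 ≥ 2, which is false.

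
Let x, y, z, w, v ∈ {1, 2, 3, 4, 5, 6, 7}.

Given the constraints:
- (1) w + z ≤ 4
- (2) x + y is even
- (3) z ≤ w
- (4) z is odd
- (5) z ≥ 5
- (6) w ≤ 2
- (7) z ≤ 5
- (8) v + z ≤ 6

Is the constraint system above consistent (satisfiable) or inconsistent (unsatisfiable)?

From constraints 3 and 5: w ≥ z and z ≥ 5, so w ≥ 5. From constraint 6: w ≤ 2. But 2 < 5, so no value of w works.

Unsatisfiable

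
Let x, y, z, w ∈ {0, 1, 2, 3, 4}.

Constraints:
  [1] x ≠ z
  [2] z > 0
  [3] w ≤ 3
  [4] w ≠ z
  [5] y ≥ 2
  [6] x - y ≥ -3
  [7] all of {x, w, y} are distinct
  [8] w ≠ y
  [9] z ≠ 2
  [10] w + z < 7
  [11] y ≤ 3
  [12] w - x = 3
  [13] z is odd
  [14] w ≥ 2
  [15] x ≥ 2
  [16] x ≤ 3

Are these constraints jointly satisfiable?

Constraints 3, 5, 11, 14, 15, and 16 confine each of x, w, y to the 2 values {2, 3}.
Constraint 7 requires all 3 of them to be distinct, but only 2 values are available — impossible by the pigeonhole principle.

Unsatisfiable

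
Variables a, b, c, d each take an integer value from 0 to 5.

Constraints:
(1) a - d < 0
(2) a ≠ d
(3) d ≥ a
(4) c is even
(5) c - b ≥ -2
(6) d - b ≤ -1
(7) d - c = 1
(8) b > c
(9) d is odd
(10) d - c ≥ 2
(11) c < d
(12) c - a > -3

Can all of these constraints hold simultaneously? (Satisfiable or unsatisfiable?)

Unsatisfiable

Constraints 5, 6, and 10 give d − c ≥ 2, c − b ≥ -2, b − d ≥ 1.
Adding all 3 inequalities: the left sides telescope to 0, and the right sides sum to 2 + (-2) + 1 = 1. So 0 ≥ 1, which is false.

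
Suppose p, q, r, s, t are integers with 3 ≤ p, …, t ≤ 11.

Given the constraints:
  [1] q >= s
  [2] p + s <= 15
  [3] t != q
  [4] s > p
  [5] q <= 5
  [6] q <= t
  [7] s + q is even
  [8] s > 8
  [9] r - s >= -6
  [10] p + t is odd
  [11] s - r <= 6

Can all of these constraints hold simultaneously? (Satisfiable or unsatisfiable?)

From constraint 8: s ≥ 9. From constraints 1 and 5: s ≤ q and q ≤ 5, so s ≤ 5. But 5 < 9, so no value of s works.

Unsatisfiable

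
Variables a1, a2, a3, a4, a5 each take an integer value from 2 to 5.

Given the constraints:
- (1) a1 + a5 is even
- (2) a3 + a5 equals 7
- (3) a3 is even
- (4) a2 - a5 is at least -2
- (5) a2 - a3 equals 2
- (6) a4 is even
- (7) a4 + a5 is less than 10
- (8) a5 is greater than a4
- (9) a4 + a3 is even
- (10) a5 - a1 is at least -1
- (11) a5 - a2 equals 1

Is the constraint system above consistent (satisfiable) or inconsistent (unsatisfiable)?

The assignment a1 = 5, a2 = 4, a3 = 2, a4 = 4, a5 = 5 works:
  constraint 2 holds since a3 + a5 = 7.
  constraint 4 holds since a2 - a5 = -1.
  constraint 5 holds since a2 - a3 = 2.
The rest check out directly.

Satisfiable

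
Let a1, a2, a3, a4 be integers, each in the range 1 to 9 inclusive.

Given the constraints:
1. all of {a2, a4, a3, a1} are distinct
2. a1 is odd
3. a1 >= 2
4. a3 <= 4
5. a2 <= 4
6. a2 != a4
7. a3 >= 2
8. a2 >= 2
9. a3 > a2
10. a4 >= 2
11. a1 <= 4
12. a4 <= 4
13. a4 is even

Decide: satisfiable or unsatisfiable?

Unsatisfiable

Constraints 3, 4, 5, 7, 8, 10, 11, and 12 confine each of a2, a4, a3, a1 to the 3 values {2, …, 4}.
Constraint 1 requires all 4 of them to be distinct, but only 3 values are available — impossible by the pigeonhole principle.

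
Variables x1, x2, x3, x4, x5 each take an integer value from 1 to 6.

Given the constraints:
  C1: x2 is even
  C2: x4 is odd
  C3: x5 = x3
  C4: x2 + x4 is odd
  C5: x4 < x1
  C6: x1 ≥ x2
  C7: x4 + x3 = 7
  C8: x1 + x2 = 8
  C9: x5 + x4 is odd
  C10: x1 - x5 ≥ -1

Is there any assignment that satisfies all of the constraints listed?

Satisfiable

Take x1 = 4, x2 = 4, x3 = 4, x4 = 3, x5 = 4. Then constraint 7: x4 + x3 = 7; constraint 8: x1 + x2 = 8, and every other listed constraint is also met.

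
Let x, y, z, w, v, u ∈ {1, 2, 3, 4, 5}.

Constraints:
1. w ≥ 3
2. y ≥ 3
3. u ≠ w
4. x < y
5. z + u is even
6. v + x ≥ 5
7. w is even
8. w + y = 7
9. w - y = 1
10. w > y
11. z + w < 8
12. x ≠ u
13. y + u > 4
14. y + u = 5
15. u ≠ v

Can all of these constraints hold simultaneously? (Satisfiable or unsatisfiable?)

Try x = 1, y = 3, z = 2, w = 4, v = 4, u = 2.
Check constraint 6: v + x = 5; constraint 8: w + y = 7. The remaining constraints are straightforward to verify.

Satisfiable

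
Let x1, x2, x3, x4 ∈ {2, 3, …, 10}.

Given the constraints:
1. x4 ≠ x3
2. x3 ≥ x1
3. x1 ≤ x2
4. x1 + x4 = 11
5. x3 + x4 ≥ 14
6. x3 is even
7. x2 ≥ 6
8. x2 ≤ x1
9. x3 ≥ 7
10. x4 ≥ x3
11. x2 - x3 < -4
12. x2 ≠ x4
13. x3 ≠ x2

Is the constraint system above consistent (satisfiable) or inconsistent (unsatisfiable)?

Unsatisfiable

From constraints 7 and 8: x1 ≥ x2 ≥ 6. From constraints 9 and 10: x4 ≥ x3 ≥ 7. Hence x1 + x4 ≥ 13. But constraint 4 requires x1 + x4 = 11, and 11 < 13. Contradiction.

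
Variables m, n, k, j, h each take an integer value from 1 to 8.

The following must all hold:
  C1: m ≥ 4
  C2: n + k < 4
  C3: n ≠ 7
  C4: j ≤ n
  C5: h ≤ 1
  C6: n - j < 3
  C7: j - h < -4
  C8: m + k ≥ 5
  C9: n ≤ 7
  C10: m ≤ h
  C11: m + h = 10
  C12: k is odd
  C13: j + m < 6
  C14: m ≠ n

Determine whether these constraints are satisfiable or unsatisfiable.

From constraint 1: m ≥ 4. From constraints 5 and 10: m ≤ h and h ≤ 1, so m ≤ 1. But 1 < 4, so no value of m works.

Unsatisfiable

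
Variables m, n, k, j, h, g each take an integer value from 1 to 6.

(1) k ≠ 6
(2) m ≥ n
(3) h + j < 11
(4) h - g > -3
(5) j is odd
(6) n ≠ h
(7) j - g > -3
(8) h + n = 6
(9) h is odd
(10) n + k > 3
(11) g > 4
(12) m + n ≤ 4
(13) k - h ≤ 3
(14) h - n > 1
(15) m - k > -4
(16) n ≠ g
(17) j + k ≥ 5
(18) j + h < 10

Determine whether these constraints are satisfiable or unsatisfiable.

Satisfiable

Take m = 2, n = 1, k = 5, j = 3, h = 5, g = 5. Then constraint 3: h + j = 8; constraint 4: h - g = 0, and every other listed constraint is also met.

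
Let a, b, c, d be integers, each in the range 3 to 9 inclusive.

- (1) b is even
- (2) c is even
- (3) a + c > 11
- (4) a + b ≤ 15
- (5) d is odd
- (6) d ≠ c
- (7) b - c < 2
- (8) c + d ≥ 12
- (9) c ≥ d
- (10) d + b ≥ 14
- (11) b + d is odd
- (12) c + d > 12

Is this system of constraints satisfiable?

Try a = 5, b = 8, c = 8, d = 7.
Check constraint 3: a + c = 13; constraint 4: a + b = 13. The remaining constraints are straightforward to verify.

Satisfiable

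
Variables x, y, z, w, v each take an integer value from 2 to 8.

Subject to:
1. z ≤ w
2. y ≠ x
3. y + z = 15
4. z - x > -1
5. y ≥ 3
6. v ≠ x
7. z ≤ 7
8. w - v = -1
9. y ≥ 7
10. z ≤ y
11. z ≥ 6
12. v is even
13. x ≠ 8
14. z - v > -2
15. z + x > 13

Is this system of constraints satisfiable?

Satisfiable

Try x = 7, y = 8, z = 7, w = 7, v = 8.
Check constraint 3: y + z = 15; constraint 4: z - x = 0; constraint 8: w - v = -1. The remaining constraints are straightforward to verify.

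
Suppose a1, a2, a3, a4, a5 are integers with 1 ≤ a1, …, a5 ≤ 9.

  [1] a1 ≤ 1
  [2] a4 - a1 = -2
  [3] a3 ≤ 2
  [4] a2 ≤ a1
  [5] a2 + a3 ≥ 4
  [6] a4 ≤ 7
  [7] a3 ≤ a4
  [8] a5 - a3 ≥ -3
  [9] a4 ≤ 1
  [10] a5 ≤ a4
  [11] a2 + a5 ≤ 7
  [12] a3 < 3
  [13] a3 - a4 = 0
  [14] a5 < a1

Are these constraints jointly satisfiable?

From constraints 1 and 4: a2 ≤ a1 ≤ 1. From constraints 7 and 9: a3 ≤ a4 ≤ 1. Hence a2 + a3 ≤ 2. But constraint 5 requires a2 + a3 ≥ 4, and 4 > 2. Contradiction.

Unsatisfiable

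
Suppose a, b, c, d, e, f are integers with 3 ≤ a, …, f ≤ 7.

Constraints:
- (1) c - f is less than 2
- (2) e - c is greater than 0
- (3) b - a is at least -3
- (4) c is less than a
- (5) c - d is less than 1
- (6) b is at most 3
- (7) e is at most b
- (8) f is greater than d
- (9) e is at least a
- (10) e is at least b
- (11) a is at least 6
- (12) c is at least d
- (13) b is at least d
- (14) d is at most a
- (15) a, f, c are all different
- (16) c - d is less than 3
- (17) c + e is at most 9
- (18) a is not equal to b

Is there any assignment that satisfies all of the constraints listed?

Unsatisfiable

From constraints 9 and 11: e ≥ a and a ≥ 6, so e ≥ 6. From constraints 6 and 7: e ≤ b and b ≤ 3, so e ≤ 3. But 3 < 6, so no value of e works.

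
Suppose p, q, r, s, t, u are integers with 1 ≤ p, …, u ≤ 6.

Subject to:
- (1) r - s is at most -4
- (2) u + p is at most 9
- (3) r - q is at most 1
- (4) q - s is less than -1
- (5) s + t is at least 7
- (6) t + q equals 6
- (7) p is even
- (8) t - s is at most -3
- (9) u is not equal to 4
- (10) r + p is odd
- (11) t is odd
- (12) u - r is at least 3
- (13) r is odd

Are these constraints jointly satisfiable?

Satisfiable

Setting (p, q, r, s, t, u) = (2, 3, 1, 6, 3, 6) satisfies everything: constraint 1: r - s = -5; constraint 2: u + p = 8; constraint 3: r - q = -2, and the others follow.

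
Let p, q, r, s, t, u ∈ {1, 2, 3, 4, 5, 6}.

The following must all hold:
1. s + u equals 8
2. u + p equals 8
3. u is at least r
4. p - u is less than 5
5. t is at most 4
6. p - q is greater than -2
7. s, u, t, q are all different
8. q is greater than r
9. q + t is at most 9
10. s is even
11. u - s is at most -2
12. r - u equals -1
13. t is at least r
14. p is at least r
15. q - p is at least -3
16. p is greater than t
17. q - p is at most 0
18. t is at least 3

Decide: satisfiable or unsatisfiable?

Satisfiable

One satisfying assignment is p = 6, q = 5, r = 1, s = 6, t = 3, u = 2.
For the less obvious constraints — constraint 1: s + u = 8; constraint 2: u + p = 8 — and the others hold by inspection.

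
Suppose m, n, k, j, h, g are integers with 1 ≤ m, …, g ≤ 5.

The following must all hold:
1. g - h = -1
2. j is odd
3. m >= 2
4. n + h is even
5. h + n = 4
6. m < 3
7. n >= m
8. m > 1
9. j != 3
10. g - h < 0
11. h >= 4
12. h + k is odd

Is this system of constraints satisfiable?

Unsatisfiable

From constraint 11: h ≥ 4. From constraints 3 and 7: n ≥ m ≥ 2. Hence h + n ≥ 6. But constraint 5 requires h + n = 4, and 4 < 6. Contradiction.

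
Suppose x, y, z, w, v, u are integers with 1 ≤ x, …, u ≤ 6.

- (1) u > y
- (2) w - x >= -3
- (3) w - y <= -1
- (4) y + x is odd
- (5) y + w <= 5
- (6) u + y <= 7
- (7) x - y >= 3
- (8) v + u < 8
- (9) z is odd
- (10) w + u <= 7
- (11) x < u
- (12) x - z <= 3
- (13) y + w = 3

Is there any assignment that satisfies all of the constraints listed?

Unsatisfiable

Constraints 2, 3, and 7 give x − y ≥ 3, y − w ≥ 1, w − x ≥ -3.
Adding all 3 inequalities: the left sides telescope to 0, and the right sides sum to 3 + 1 + (-3) = 1. So 0 ≥ 1, which is false.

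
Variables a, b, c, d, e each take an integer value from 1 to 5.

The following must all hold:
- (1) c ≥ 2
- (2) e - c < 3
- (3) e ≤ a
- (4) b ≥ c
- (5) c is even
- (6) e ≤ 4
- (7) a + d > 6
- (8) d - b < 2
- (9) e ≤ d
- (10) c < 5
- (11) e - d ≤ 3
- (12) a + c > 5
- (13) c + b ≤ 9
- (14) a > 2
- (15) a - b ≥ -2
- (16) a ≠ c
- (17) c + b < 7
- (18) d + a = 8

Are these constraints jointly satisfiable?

Satisfiable

The assignment a = 4, b = 4, c = 2, d = 4, e = 4 works:
  constraint 2 holds since e - c = 2.
  constraint 7 holds since a + d = 8.
The rest check out directly.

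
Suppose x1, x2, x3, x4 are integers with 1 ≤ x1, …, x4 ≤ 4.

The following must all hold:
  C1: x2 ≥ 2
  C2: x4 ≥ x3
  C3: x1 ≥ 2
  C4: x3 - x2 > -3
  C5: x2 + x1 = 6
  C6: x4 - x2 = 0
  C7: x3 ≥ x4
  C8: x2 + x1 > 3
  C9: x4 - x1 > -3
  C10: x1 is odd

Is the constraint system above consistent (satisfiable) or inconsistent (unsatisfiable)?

Satisfiable

The assignment x1 = 3, x2 = 3, x3 = 3, x4 = 3 works:
  constraint 4 holds since x3 - x2 = 0.
  constraint 5 holds since x2 + x1 = 6.
The rest check out directly.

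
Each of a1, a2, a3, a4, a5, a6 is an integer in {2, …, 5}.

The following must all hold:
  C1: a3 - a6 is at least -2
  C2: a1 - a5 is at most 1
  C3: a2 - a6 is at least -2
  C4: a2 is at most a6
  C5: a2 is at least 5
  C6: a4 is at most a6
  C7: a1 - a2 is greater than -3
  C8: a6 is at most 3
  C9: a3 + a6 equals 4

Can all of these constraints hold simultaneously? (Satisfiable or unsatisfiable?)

Unsatisfiable

From constraint 5: a2 ≥ 5. From constraints 4 and 8: a2 ≤ a6 and a6 ≤ 3, so a2 ≤ 3. But 3 < 5, so no value of a2 works.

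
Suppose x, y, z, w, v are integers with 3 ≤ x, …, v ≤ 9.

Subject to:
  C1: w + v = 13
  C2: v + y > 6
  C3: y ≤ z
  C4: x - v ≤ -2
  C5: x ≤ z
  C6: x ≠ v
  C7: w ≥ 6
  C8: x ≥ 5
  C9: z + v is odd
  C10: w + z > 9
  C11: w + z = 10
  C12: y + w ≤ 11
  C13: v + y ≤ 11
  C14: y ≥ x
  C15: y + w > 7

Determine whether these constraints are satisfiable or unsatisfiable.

From constraint 7: w ≥ 6. From constraints 5 and 8: z ≥ x ≥ 5. Hence w + z ≥ 11. But constraint 11 requires w + z = 10, and 10 < 11. Contradiction.

Unsatisfiable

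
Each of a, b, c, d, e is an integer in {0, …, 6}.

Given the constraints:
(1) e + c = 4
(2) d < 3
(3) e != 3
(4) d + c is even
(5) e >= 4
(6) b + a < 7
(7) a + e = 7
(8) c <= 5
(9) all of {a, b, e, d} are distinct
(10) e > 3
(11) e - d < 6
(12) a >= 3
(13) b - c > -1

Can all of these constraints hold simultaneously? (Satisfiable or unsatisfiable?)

Setting (a, b, c, d, e) = (3, 2, 0, 0, 4) satisfies everything: constraint 1: e + c = 4; constraint 6: b + a = 5, and the others follow.

Satisfiable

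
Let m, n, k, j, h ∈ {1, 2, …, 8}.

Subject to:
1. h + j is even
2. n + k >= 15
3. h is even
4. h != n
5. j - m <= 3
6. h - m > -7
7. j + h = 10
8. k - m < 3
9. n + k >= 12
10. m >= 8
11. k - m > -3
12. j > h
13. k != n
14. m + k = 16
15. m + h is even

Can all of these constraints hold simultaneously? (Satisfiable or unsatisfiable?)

Setting (m, n, k, j, h) = (8, 7, 8, 8, 2) satisfies everything: constraint 2: n + k = 15; constraint 5: j - m = 0, and the others follow.

Satisfiable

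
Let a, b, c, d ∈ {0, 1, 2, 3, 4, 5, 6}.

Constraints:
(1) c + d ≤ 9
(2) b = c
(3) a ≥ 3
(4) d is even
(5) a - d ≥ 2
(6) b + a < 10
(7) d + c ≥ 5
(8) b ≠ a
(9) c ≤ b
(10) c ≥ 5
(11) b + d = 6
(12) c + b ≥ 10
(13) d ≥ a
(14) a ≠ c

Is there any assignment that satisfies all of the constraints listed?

Unsatisfiable

From constraints 9 and 10: b ≥ c ≥ 5. From constraints 3 and 13: d ≥ a ≥ 3. Hence b + d ≥ 8. But constraint 11 requires b + d = 6, and 6 < 8. Contradiction.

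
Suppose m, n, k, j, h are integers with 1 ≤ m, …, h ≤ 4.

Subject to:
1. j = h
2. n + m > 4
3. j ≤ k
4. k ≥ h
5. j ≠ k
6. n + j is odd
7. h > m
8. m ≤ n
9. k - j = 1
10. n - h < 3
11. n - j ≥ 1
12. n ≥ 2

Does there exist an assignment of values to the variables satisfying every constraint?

Try m = 1, n = 4, k = 4, j = 3, h = 3.
Check constraint 2: n + m = 5; constraint 9: k - j = 1. The remaining constraints are straightforward to verify.

Satisfiable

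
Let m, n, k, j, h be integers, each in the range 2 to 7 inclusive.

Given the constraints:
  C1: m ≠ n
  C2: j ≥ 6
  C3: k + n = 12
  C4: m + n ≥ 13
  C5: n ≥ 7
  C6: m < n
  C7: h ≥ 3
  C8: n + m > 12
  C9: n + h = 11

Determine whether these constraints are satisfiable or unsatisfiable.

Satisfiable

Take m = 6, n = 7, k = 5, j = 7, h = 4. Then constraint 3: k + n = 12; constraint 4: m + n = 13; constraint 8: n + m = 13, and every other listed constraint is also met.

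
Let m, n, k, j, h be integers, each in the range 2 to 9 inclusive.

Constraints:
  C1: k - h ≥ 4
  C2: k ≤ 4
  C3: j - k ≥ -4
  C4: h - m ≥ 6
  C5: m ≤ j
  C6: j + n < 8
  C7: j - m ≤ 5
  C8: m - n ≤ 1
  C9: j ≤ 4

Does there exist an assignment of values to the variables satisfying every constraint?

Constraints 1, 3, 4, and 7 give h − m ≥ 6, m − j ≥ -5, j − k ≥ -4, k − h ≥ 4.
Adding all 4 inequalities: the left sides telescope to 0, and the right sides sum to 6 + (-5) + (-4) + 4 = 1. So 0 ≥ 1, which is false.

Unsatisfiable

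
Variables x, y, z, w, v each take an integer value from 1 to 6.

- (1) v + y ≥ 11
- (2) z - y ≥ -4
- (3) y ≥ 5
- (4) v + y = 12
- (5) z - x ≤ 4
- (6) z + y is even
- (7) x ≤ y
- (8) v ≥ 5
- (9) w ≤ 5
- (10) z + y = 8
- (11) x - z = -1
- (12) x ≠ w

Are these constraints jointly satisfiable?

One satisfying assignment is x = 1, y = 6, z = 2, w = 5, v = 6.
For the less obvious constraints — constraint 1: v + y = 12; constraint 2: z - y = -4 — and the others hold by inspection.

Satisfiable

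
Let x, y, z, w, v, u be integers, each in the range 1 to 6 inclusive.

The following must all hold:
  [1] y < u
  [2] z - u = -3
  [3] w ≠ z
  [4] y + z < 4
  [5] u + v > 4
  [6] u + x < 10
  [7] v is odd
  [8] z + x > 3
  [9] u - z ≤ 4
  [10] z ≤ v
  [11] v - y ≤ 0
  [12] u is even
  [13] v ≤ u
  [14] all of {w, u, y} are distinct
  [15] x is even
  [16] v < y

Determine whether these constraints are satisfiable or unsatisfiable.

Setting (x, y, z, w, v, u) = (4, 2, 1, 3, 1, 4) satisfies everything: constraint 2: z - u = -3; constraint 4: y + z = 3, and the others follow.

Satisfiable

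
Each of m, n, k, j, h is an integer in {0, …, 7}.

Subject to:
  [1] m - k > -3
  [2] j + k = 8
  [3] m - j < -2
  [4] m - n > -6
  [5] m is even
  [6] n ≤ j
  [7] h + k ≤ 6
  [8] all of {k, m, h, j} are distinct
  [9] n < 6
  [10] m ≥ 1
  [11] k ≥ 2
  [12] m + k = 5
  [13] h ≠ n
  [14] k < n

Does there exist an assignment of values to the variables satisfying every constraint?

Satisfiable

Take m = 2, n = 5, k = 3, j = 5, h = 1. Then constraint 1: m - k = -1; constraint 2: j + k = 8; constraint 3: m - j = -3, and every other listed constraint is also met.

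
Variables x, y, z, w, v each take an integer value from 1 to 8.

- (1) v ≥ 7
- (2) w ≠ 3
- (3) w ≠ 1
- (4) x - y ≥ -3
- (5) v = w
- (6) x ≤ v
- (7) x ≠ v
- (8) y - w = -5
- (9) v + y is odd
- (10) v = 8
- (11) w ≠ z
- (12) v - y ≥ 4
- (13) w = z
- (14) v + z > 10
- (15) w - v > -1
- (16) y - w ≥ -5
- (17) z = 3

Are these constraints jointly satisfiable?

Unsatisfiable

Constraint 10 fixes v = 8 and constraint 17 fixes z = 3. Constraints 5 and 13 give v = w = z, so v = z. But 8 ≠ 3 — contradiction.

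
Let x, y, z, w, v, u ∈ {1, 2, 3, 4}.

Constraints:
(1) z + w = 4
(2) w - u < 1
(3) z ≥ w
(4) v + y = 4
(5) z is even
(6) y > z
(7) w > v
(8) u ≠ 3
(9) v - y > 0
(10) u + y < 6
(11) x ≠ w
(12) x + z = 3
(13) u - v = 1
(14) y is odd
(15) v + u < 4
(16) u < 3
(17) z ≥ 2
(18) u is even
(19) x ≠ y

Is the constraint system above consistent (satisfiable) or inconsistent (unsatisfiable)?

Unsatisfiable

Constraints 3, 6, 7, and 9 give z < y, y < v, v < w, w ≤ z. Chaining: z < y < v < w ≤ z, which forces z < z — impossible.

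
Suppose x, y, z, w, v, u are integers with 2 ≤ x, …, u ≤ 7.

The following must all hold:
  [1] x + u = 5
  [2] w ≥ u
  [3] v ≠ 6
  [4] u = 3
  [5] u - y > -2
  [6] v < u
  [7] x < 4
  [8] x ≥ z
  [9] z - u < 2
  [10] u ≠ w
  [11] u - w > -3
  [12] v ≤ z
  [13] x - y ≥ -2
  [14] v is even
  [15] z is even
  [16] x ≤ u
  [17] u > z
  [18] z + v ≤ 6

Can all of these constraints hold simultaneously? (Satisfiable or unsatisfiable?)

Try x = 2, y = 4, z = 2, w = 4, v = 2, u = 3.
Check constraint 1: x + u = 5; constraint 5: u - y = -1. The remaining constraints are straightforward to verify.

Satisfiable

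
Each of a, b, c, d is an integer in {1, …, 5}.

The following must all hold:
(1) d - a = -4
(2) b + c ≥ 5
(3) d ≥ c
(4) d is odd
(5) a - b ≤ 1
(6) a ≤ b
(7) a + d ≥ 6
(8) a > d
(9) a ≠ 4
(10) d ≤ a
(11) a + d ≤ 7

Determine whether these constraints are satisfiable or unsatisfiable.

Take a = 5, b = 5, c = 1, d = 1. Then constraint 1: d - a = -4; constraint 2: b + c = 6, and every other listed constraint is also met.

Satisfiable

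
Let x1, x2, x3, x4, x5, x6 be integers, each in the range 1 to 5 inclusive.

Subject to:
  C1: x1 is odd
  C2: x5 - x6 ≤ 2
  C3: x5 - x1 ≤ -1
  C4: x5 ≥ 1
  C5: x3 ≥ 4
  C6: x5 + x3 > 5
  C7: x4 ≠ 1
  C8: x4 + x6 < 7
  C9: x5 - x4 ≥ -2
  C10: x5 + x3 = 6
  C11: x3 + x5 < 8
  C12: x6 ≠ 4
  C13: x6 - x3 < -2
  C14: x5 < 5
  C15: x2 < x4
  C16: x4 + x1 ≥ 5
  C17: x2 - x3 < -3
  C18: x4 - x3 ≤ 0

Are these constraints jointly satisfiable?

Satisfiable

Setting (x1, x2, x3, x4, x5, x6) = (5, 1, 5, 3, 1, 1) satisfies everything: constraint 2: x5 - x6 = 0; constraint 3: x5 - x1 = -4, and the others follow.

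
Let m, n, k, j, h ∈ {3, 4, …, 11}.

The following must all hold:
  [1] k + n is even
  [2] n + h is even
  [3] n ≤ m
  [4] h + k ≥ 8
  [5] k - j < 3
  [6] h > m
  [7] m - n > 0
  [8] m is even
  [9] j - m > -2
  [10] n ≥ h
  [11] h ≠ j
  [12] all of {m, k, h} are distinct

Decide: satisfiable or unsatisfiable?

Unsatisfiable

Constraints 6, 7, and 10 give h ≤ n, n < m, m < h. Chaining: h ≤ n < m < h, which forces h < h — impossible.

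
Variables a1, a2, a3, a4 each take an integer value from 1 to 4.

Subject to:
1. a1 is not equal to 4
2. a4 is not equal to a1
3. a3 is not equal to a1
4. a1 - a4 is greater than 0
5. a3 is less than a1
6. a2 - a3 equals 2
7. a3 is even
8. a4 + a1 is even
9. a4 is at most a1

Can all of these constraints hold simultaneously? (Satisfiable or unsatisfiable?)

Satisfiable

Take a1 = 3, a2 = 4, a3 = 2, a4 = 1. Then constraint 4: a1 - a4 = 2; constraint 6: a2 - a3 = 2, and every other listed constraint is also met.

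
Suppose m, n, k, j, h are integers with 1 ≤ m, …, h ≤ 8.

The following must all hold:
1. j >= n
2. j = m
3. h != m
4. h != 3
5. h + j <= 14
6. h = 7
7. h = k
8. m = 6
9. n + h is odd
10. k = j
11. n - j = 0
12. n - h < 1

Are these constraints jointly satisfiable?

Constraint 6 fixes h = 7 and constraint 8 fixes m = 6. Constraints 2, 7, and 10 give h = k = j = m, so h = m. But 7 ≠ 6 — contradiction.

Unsatisfiable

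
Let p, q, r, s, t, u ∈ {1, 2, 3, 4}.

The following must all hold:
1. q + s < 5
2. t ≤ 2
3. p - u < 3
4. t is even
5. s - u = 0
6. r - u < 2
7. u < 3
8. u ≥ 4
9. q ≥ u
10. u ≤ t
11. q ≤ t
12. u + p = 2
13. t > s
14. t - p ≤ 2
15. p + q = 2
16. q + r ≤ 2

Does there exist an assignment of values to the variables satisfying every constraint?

Unsatisfiable

From constraint 8: u ≥ 4. From constraints 2 and 10: u ≤ t and t ≤ 2, so u ≤ 2. But 2 < 4, so no value of u works.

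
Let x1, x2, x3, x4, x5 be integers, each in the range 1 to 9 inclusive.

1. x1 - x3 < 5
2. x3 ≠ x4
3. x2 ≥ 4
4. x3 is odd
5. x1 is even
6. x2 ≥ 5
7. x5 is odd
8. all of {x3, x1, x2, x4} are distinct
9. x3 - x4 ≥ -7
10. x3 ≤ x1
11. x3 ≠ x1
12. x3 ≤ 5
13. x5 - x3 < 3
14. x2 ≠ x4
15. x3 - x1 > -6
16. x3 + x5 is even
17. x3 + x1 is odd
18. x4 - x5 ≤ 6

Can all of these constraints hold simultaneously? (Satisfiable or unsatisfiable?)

One satisfying assignment is x1 = 4, x2 = 9, x3 = 1, x4 = 6, x5 = 3.
For the less obvious constraints — constraint 1: x1 - x3 = 3; constraint 9: x3 - x4 = -5 — and the others hold by inspection.

Satisfiable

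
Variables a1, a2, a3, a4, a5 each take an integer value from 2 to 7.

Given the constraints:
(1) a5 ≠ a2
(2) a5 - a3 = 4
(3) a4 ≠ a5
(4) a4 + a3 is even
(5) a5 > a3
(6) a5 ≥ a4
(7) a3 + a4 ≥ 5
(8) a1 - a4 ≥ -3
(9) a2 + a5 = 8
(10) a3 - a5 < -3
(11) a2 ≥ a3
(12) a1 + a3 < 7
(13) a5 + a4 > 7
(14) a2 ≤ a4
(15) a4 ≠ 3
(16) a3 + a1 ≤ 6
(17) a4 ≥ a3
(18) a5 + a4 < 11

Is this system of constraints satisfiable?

The assignment a1 = 3, a2 = 2, a3 = 2, a4 = 4, a5 = 6 works:
  constraint 2 holds since a5 - a3 = 4.
  constraint 7 holds since a3 + a4 = 6.
  constraint 8 holds since a1 - a4 = -1.
The rest check out directly.

Satisfiable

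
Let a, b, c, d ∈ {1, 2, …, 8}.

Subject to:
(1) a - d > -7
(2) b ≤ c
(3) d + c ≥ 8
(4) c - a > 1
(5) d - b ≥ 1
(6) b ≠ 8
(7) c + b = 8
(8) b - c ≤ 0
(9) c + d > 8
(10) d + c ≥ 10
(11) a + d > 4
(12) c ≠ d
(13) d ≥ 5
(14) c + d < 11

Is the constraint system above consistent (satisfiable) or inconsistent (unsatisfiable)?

The assignment a = 1, b = 4, c = 4, d = 6 works:
  constraint 1 holds since a - d = -5.
  constraint 3 holds since d + c = 10.
The rest check out directly.

Satisfiable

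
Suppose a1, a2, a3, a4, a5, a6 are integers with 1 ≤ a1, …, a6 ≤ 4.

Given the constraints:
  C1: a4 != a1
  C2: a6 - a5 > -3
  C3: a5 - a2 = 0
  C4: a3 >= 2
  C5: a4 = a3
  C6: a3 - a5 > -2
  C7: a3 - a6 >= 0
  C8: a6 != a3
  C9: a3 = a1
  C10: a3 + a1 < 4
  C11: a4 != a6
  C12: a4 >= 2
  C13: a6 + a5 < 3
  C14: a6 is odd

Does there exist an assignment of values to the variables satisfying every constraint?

Unsatisfiable

From constraints 5 and 9, a4 = a3 = a1, so a4 = a1. But constraint 1 says a4 ≠ a1. Contradiction.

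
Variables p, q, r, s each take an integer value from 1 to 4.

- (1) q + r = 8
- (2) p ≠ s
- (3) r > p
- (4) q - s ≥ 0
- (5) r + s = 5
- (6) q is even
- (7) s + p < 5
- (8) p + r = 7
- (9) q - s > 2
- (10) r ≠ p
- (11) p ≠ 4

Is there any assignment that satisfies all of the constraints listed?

Satisfiable

Setting (p, q, r, s) = (3, 4, 4, 1) satisfies everything: constraint 1: q + r = 8; constraint 4: q - s = 3, and the others follow.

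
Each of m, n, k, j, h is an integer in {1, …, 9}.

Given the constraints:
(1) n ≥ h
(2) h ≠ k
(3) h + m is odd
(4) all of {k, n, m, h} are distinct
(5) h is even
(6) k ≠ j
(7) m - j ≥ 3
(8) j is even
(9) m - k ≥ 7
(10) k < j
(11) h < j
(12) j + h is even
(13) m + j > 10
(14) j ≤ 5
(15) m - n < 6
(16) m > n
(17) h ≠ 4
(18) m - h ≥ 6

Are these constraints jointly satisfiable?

Try m = 9, n = 4, k = 1, j = 4, h = 2.
Check constraint 7: m - j = 5; constraint 9: m - k = 8. The remaining constraints are straightforward to verify.

Satisfiable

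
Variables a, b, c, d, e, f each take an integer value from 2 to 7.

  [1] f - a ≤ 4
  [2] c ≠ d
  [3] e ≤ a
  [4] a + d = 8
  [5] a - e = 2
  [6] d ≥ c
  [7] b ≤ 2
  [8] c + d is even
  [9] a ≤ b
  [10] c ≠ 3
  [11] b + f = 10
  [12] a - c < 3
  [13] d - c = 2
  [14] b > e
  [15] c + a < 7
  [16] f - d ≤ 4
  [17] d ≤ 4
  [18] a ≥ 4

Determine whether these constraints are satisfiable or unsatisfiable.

Unsatisfiable

From constraints 7 and 9: a ≤ b ≤ 2. From constraint 17: d ≤ 4. Hence a + d ≤ 6. But constraint 4 requires a + d = 8, and 8 > 6. Contradiction.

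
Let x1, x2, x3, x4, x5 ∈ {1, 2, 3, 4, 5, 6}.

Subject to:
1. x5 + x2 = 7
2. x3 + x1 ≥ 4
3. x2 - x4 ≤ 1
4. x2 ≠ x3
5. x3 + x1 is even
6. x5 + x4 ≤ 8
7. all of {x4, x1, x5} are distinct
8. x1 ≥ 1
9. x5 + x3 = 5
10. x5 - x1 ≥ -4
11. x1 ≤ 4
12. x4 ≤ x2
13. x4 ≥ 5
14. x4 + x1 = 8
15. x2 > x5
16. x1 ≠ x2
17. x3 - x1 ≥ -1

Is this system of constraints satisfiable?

Satisfiable

Setting (x1, x2, x3, x4, x5) = (2, 6, 4, 6, 1) satisfies everything: constraint 1: x5 + x2 = 7; constraint 2: x3 + x1 = 6, and the others follow.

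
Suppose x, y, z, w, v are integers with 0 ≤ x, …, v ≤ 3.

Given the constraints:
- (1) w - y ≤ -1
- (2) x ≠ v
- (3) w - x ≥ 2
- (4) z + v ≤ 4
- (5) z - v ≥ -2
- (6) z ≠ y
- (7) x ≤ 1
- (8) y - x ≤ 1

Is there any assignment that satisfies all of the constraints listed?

Unsatisfiable

Constraints 1, 3, and 8 give x − y ≥ -1, y − w ≥ 1, w − x ≥ 2.
Adding all 3 inequalities: the left sides telescope to 0, and the right sides sum to (-1) + 1 + 2 = 2. So 0 ≥ 2, which is false.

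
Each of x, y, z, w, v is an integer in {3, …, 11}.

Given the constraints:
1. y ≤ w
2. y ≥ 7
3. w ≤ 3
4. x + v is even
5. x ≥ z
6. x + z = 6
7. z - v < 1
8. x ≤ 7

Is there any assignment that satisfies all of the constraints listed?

From constraints 1 and 2: w ≥ y and y ≥ 7, so w ≥ 7. From constraint 3: w ≤ 3. But 3 < 7, so no value of w works.

Unsatisfiable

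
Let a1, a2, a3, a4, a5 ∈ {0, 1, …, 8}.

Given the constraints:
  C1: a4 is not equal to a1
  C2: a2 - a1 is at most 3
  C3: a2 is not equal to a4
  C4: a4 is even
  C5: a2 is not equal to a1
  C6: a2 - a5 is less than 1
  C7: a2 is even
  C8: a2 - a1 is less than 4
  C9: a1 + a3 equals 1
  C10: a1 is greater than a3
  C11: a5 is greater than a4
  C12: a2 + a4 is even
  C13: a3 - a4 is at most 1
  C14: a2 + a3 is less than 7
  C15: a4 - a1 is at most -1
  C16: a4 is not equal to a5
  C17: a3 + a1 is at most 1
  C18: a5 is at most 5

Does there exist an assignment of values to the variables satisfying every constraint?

One satisfying assignment is a1 = 1, a2 = 4, a3 = 0, a4 = 0, a5 = 5.
For the less obvious constraints — constraint 2: a2 - a1 = 3; constraint 6: a2 - a5 = -1 — and the others hold by inspection.

Satisfiable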